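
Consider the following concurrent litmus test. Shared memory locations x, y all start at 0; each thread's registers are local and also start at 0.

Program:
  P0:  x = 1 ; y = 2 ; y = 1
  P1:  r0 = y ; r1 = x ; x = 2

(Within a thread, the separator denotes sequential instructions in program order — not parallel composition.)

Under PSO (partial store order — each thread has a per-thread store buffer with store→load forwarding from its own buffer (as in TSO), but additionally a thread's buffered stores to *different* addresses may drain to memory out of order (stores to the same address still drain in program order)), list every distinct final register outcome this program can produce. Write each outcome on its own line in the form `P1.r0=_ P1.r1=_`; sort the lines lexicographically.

outcome vector order: (P1.r0,P1.r1)
|PSO outcomes| = 6

P1.r0=0 P1.r1=0
P1.r0=0 P1.r1=1
P1.r0=1 P1.r1=0
P1.r0=1 P1.r1=1
P1.r0=2 P1.r1=0
P1.r0=2 P1.r1=1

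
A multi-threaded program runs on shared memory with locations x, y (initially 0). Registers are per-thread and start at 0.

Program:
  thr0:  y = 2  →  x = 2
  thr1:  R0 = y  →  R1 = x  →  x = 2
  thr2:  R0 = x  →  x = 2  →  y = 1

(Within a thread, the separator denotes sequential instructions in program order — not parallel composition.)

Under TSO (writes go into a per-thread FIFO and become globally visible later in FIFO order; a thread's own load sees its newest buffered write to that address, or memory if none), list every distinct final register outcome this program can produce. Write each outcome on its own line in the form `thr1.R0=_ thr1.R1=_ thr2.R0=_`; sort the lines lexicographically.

outcome vector order: (thr1.R0,thr1.R1,thr2.R0)
|TSO outcomes| = 10

thr1.R0=0 thr1.R1=0 thr2.R0=0
thr1.R0=0 thr1.R1=0 thr2.R0=2
thr1.R0=0 thr1.R1=2 thr2.R0=0
thr1.R0=0 thr1.R1=2 thr2.R0=2
thr1.R0=1 thr1.R1=2 thr2.R0=0
thr1.R0=1 thr1.R1=2 thr2.R0=2
thr1.R0=2 thr1.R1=0 thr2.R0=0
thr1.R0=2 thr1.R1=0 thr2.R0=2
thr1.R0=2 thr1.R1=2 thr2.R0=0
thr1.R0=2 thr1.R1=2 thr2.R0=2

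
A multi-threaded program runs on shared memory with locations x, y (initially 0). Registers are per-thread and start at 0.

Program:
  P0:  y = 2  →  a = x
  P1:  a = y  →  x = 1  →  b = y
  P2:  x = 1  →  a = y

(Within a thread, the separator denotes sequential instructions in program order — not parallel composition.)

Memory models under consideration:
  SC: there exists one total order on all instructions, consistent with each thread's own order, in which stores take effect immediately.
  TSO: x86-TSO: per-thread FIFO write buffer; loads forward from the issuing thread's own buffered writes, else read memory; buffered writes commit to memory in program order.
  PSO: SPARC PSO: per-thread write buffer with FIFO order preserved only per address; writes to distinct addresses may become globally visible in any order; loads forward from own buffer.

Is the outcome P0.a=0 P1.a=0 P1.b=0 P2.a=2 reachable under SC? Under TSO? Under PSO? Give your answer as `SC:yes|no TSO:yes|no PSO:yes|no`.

outcome vector order: (P0.a,P1.a,P1.b,P2.a)
SC (8): <0 0 2 2>, <0 2 2 2>, <1 0 0 0>, <1 0 0 2>, <1 0 2 0>, <1 0 2 2>, <1 2 2 0>, <1 2 2 2>
TSO (12): <0 0 0 0>, <0 0 0 2>, <0 0 2 0>, <0 0 2 2>, <0 2 2 0>, <0 2 2 2>, <1 0 0 0>, <1 0 0 2>, <1 0 2 0>, <1 0 2 2>, <1 2 2 0>, <1 2 2 2>
PSO (12): <0 0 0 0>, <0 0 0 2>, <0 0 2 0>, <0 0 2 2>, <0 2 2 0>, <0 2 2 2>, <1 0 0 0>, <1 0 0 2>, <1 0 2 0>, <1 0 2 2>, <1 2 2 0>, <1 2 2 2>
target <0 0 0 2> ∈ {TSO,PSO}

SC:no TSO:yes PSO:yes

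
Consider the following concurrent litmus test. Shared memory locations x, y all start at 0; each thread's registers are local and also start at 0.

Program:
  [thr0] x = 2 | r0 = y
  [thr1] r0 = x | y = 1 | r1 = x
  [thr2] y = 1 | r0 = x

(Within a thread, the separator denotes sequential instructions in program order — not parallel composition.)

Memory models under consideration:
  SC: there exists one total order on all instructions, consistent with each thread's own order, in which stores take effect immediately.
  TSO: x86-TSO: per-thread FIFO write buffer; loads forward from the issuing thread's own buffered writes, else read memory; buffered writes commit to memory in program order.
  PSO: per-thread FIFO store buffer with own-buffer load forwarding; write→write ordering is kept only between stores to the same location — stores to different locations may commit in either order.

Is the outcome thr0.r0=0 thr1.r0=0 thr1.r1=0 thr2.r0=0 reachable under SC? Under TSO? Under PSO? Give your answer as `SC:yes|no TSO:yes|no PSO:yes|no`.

outcome vector order: (thr0.r0,thr1.r0,thr1.r1,thr2.r0)
[SC] allowed = {0022, 0222, 1000, 1002, 1020, 1022, 1220, 1222}
[TSO] allowed = {0000, 0002, 0020, 0022, 0220, 0222, 1000, 1002, 1020, 1022, 1220, 1222}
[PSO] allowed = {0000, 0002, 0020, 0022, 0220, 0222, 1000, 1002, 1020, 1022, 1220, 1222}
target 0000 ∈ {TSO,PSO}

SC:no TSO:yes PSO:yes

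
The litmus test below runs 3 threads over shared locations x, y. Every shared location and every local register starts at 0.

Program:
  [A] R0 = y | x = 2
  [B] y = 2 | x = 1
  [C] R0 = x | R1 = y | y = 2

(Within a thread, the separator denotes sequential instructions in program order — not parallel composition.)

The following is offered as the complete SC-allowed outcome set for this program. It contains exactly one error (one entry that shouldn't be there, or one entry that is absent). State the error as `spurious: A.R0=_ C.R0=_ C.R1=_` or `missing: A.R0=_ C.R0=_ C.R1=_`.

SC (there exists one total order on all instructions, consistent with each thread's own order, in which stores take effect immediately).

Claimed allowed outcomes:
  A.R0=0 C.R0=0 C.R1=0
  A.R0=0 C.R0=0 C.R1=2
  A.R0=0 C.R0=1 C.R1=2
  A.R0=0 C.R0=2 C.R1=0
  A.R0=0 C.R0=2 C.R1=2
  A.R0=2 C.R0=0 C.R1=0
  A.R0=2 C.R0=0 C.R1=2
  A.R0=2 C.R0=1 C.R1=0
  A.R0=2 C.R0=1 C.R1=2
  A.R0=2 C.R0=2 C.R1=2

spurious: A.R0=2 C.R0=1 C.R1=0

outcome vector order: (A.R0,C.R0,C.R1)
[SC] allowed = {0/0/0 0/0/2 0/1/2 0/2/0 0/2/2 2/0/0 2/0/2 2/1/2 2/2/2}
claimed∖SC = {2/1/0}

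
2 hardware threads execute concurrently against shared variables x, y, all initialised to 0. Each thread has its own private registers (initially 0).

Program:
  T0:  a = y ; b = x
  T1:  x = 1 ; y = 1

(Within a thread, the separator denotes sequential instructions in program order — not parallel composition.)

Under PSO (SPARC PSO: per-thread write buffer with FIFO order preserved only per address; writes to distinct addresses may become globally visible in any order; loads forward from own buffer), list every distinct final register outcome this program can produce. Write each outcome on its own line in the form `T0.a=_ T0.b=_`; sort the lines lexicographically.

outcome vector order: (T0.a,T0.b)
|PSO outcomes| = 4

T0.a=0 T0.b=0
T0.a=0 T0.b=1
T0.a=1 T0.b=0
T0.a=1 T0.b=1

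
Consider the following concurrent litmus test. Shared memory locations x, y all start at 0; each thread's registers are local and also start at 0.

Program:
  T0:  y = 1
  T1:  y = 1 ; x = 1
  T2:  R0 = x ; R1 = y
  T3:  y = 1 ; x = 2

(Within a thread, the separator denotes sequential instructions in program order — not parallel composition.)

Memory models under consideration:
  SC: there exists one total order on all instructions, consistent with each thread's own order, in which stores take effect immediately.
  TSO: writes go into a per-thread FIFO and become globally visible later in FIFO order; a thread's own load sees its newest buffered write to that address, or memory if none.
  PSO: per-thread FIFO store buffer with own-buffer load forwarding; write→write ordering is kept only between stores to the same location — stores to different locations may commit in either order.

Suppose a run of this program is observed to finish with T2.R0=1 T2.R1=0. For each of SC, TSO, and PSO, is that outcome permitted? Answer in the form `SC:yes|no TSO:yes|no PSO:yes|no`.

SC:no TSO:no PSO:yes

outcome vector order: (T2.R0,T2.R1)
[SC] allowed = {0/0 0/1 1/1 2/1}
[TSO] allowed = {0/0 0/1 1/1 2/1}
[PSO] allowed = {0/0 0/1 1/0 1/1 2/0 2/1}
target 1/0 ∈ {PSO}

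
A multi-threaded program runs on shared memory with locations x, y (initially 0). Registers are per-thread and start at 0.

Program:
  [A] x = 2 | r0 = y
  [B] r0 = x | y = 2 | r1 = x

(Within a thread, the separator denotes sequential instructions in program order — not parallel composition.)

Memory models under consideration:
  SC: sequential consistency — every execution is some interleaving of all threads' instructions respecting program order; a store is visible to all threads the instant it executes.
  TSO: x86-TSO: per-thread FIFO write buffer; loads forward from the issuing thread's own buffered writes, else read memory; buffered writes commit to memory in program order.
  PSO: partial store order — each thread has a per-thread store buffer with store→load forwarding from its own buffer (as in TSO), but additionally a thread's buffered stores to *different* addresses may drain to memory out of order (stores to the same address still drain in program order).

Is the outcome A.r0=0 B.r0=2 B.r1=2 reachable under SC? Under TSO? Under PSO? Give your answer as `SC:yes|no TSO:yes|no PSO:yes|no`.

SC:yes TSO:yes PSO:yes

outcome vector order: (A.r0,B.r0,B.r1)
SC: 5 outcomes — {(0,0,2) (0,2,2) (2,0,0) (2,0,2) (2,2,2)}
TSO: 6 outcomes — {(0,0,0) (0,0,2) (0,2,2) (2,0,0) (2,0,2) (2,2,2)}
PSO: 6 outcomes — {(0,0,0) (0,0,2) (0,2,2) (2,0,0) (2,0,2) (2,2,2)}
target (0,2,2) ∈ {SC,TSO,PSO}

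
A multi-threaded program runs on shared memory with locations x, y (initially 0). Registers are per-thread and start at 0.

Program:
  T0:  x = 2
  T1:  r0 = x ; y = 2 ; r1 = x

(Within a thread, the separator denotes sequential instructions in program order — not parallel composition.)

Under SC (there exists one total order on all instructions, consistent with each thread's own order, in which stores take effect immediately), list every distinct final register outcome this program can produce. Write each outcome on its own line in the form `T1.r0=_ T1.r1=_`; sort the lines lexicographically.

outcome vector order: (T1.r0,T1.r1)
|SC outcomes| = 3

T1.r0=0 T1.r1=0
T1.r0=0 T1.r1=2
T1.r0=2 T1.r1=2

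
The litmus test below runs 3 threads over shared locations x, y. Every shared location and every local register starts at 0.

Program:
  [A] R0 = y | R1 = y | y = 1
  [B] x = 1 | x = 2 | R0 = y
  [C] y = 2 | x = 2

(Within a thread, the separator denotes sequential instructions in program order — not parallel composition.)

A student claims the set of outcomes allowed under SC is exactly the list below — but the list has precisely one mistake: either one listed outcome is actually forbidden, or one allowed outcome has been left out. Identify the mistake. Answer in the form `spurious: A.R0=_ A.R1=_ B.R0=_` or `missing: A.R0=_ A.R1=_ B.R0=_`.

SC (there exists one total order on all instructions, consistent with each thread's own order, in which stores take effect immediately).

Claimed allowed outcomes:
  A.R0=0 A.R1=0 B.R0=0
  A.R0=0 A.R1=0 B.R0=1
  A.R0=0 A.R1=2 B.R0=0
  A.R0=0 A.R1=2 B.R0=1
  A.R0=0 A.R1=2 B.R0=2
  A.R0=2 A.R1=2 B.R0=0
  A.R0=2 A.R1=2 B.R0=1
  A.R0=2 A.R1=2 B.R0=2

missing: A.R0=0 A.R1=0 B.R0=2

outcome vector order: (A.R0,A.R1,B.R0)
under SC → 0/0/0, 0/0/1, 0/0/2, 0/2/0, 0/2/1, 0/2/2, 2/2/0, 2/2/1, 2/2/2
SC∖claimed = {0/0/2}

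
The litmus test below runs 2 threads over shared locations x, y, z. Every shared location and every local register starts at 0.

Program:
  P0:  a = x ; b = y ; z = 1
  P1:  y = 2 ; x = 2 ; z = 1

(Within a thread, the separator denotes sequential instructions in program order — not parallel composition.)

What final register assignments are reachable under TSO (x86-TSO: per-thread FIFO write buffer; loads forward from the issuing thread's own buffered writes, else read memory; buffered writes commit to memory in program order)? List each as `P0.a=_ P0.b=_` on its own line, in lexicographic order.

P0.a=0 P0.b=0
P0.a=0 P0.b=2
P0.a=2 P0.b=2

outcome vector order: (P0.a,P0.b)
|TSO outcomes| = 3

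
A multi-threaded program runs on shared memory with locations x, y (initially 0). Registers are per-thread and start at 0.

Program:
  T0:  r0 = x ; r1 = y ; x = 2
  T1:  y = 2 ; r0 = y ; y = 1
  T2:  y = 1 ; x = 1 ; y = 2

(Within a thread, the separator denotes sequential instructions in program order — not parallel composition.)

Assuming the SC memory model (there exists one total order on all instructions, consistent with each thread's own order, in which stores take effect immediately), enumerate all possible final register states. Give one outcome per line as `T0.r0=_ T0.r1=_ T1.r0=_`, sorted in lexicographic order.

T0.r0=0 T0.r1=0 T1.r0=1
T0.r0=0 T0.r1=0 T1.r0=2
T0.r0=0 T0.r1=1 T1.r0=1
T0.r0=0 T0.r1=1 T1.r0=2
T0.r0=0 T0.r1=2 T1.r0=1
T0.r0=0 T0.r1=2 T1.r0=2
T0.r0=1 T0.r1=1 T1.r0=1
T0.r0=1 T0.r1=1 T1.r0=2
T0.r0=1 T0.r1=2 T1.r0=1
T0.r0=1 T0.r1=2 T1.r0=2

outcome vector order: (T0.r0,T0.r1,T1.r0)
|SC outcomes| = 10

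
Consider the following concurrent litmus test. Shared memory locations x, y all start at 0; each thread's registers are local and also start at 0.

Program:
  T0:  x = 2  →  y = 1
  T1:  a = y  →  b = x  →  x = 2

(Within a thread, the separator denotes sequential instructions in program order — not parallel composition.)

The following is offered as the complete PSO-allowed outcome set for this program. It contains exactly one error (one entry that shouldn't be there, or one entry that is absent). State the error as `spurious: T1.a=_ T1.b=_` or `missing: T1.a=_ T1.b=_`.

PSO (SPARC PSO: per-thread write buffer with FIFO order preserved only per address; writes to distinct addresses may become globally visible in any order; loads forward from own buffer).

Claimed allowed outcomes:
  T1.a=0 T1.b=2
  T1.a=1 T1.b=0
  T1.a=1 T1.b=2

missing: T1.a=0 T1.b=0

outcome vector order: (T1.a,T1.b)
PSO: 4 outcomes — {<0 0>, <0 2>, <1 0>, <1 2>}
PSO∖claimed = {<0 0>}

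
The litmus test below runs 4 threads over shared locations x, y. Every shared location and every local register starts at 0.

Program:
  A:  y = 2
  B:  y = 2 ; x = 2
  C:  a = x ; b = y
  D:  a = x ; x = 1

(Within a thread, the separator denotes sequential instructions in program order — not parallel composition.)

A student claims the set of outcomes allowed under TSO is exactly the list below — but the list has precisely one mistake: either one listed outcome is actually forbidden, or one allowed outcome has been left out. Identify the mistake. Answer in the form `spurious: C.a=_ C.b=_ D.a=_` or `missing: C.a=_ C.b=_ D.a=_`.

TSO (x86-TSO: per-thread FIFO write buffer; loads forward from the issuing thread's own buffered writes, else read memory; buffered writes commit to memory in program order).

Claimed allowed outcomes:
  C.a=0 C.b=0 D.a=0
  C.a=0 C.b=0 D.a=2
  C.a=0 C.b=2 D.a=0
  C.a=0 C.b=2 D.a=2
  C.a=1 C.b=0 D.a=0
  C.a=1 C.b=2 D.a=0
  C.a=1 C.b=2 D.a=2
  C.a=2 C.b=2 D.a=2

outcome vector order: (C.a,C.b,D.a)
[TSO] allowed = {(0,0,0), (0,0,2), (0,2,0), (0,2,2), (1,0,0), (1,2,0), (1,2,2), (2,2,0), (2,2,2)}
TSO∖claimed = {(2,2,0)}

missing: C.a=2 C.b=2 D.a=0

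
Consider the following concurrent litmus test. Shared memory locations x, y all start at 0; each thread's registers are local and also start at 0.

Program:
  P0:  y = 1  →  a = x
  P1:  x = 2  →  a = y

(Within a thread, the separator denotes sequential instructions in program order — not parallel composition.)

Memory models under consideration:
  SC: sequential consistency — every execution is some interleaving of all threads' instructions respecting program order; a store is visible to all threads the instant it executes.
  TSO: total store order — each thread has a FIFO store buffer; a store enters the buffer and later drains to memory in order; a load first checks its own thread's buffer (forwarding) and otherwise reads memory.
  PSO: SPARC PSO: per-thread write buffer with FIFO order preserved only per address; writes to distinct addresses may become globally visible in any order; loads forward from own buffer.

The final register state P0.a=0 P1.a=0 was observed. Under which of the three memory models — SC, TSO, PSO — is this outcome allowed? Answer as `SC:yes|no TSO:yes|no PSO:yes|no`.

SC:no TSO:yes PSO:yes

outcome vector order: (P0.a,P1.a)
under SC → <0 1>; <2 0>; <2 1>
under TSO → <0 0>; <0 1>; <2 0>; <2 1>
under PSO → <0 0>; <0 1>; <2 0>; <2 1>
target <0 0> ∈ {TSO,PSO}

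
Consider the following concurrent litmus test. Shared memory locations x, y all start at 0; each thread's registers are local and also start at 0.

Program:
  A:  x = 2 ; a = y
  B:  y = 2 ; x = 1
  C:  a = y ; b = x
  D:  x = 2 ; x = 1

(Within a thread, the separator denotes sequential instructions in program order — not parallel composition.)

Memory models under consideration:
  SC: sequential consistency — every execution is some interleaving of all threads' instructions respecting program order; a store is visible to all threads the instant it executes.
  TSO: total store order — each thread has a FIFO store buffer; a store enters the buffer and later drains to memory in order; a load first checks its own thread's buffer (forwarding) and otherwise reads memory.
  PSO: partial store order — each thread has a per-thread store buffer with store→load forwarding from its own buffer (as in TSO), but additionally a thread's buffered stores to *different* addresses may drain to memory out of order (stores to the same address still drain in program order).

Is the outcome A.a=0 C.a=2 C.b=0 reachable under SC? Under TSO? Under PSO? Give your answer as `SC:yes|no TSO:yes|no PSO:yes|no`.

outcome vector order: (A.a,C.a,C.b)
[SC] allowed = {0/0/0 0/0/1 0/0/2 0/2/1 0/2/2 2/0/0 2/0/1 2/0/2 2/2/0 2/2/1 2/2/2}
[TSO] allowed = {0/0/0 0/0/1 0/0/2 0/2/0 0/2/1 0/2/2 2/0/0 2/0/1 2/0/2 2/2/0 2/2/1 2/2/2}
[PSO] allowed = {0/0/0 0/0/1 0/0/2 0/2/0 0/2/1 0/2/2 2/0/0 2/0/1 2/0/2 2/2/0 2/2/1 2/2/2}
target 0/2/0 ∈ {TSO,PSO}

SC:no TSO:yes PSO:yes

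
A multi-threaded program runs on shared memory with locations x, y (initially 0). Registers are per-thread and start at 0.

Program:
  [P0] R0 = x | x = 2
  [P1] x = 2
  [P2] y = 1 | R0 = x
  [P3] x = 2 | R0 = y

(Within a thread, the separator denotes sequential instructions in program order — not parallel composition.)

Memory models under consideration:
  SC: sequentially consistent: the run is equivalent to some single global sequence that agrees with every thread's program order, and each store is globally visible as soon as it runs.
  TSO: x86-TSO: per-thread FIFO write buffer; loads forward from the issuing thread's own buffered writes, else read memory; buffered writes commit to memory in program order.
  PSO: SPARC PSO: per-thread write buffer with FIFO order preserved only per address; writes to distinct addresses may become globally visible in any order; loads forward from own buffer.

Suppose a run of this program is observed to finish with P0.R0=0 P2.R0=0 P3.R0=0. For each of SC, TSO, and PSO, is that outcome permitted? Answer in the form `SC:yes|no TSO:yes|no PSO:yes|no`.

outcome vector order: (P0.R0,P2.R0,P3.R0)
[SC] allowed = {<0 0 1> <0 2 0> <0 2 1> <2 0 1> <2 2 0> <2 2 1>}
[TSO] allowed = {<0 0 0> <0 0 1> <0 2 0> <0 2 1> <2 0 0> <2 0 1> <2 2 0> <2 2 1>}
[PSO] allowed = {<0 0 0> <0 0 1> <0 2 0> <0 2 1> <2 0 0> <2 0 1> <2 2 0> <2 2 1>}
target <0 0 0> ∈ {TSO,PSO}

SC:no TSO:yes PSO:yes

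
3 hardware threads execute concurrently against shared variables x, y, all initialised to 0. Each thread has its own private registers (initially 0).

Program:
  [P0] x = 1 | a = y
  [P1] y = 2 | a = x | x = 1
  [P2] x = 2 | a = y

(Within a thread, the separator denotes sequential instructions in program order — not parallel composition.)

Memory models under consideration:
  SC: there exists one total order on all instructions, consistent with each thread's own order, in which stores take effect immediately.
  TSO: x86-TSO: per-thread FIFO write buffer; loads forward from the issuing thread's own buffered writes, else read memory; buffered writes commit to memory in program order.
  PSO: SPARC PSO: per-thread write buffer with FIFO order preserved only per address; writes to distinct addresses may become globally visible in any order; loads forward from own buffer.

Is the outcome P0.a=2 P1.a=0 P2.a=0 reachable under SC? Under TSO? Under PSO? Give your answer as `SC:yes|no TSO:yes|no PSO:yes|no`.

outcome vector order: (P0.a,P1.a,P2.a)
SC (9): 0/1/0 0/1/2 0/2/0 0/2/2 2/0/2 2/1/0 2/1/2 2/2/0 2/2/2
TSO (12): 0/0/0 0/0/2 0/1/0 0/1/2 0/2/0 0/2/2 2/0/0 2/0/2 2/1/0 2/1/2 2/2/0 2/2/2
PSO (12): 0/0/0 0/0/2 0/1/0 0/1/2 0/2/0 0/2/2 2/0/0 2/0/2 2/1/0 2/1/2 2/2/0 2/2/2
target 2/0/0 ∈ {TSO,PSO}

SC:no TSO:yes PSO:yes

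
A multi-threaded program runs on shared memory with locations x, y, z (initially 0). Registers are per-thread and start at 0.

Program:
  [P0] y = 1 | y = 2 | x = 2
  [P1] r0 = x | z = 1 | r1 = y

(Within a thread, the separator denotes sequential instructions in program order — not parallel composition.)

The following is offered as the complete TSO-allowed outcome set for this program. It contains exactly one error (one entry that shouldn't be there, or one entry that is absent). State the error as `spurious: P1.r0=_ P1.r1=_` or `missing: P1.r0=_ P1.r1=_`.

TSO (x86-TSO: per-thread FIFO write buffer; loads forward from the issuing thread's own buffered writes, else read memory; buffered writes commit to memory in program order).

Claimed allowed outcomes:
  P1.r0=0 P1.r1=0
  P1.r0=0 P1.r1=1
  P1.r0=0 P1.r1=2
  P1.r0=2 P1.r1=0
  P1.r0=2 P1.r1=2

spurious: P1.r0=2 P1.r1=0

outcome vector order: (P1.r0,P1.r1)
TSO (4): (0,0), (0,1), (0,2), (2,2)
claimed∖TSO = {(2,0)}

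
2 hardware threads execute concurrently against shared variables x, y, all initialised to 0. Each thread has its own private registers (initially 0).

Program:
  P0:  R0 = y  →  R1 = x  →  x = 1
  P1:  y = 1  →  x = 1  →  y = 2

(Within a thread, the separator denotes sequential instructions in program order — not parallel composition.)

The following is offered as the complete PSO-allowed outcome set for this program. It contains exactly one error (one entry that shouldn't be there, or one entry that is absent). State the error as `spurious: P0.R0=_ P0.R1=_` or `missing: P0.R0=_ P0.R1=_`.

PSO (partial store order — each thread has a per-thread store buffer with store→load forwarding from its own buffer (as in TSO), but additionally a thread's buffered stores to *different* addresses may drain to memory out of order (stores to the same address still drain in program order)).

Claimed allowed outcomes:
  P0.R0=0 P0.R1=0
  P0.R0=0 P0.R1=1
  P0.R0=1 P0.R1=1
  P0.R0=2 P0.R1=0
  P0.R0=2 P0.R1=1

outcome vector order: (P0.R0,P0.R1)
PSO (6): 0/0, 0/1, 1/0, 1/1, 2/0, 2/1
PSO∖claimed = {1/0}

missing: P0.R0=1 P0.R1=0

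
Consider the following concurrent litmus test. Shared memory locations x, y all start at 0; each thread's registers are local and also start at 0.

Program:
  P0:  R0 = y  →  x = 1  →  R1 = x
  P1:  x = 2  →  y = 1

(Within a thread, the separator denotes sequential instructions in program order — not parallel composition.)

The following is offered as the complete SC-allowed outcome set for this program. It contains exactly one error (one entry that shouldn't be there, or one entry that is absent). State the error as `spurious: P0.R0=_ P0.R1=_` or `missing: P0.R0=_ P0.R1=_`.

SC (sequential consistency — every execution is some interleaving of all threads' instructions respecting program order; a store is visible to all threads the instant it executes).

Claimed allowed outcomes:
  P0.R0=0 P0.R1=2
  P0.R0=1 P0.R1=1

missing: P0.R0=0 P0.R1=1

outcome vector order: (P0.R0,P0.R1)
SC: 3 outcomes — {<0 1>, <0 2>, <1 1>}
SC∖claimed = {<0 1>}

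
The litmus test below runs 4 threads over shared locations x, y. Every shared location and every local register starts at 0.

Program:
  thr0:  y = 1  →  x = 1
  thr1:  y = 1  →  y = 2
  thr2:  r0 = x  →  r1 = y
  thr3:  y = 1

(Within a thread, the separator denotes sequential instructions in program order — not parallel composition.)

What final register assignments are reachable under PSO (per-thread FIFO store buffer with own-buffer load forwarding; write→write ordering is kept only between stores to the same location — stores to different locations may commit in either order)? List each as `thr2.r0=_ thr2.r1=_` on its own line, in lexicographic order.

thr2.r0=0 thr2.r1=0
thr2.r0=0 thr2.r1=1
thr2.r0=0 thr2.r1=2
thr2.r0=1 thr2.r1=0
thr2.r0=1 thr2.r1=1
thr2.r0=1 thr2.r1=2

outcome vector order: (thr2.r0,thr2.r1)
|PSO outcomes| = 6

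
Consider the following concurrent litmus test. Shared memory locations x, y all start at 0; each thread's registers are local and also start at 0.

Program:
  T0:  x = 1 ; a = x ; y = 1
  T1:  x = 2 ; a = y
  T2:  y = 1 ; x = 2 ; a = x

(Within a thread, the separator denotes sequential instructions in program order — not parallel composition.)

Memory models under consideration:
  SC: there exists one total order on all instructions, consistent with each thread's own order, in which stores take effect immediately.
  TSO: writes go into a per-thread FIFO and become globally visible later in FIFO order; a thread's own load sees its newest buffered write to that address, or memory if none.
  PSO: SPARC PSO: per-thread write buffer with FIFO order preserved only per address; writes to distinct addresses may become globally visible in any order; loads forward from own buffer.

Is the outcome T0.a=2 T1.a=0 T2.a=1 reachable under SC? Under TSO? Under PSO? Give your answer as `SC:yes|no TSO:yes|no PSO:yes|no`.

SC:no TSO:yes PSO:yes

outcome vector order: (T0.a,T1.a,T2.a)
SC (7): <1 0 1> <1 0 2> <1 1 1> <1 1 2> <2 0 2> <2 1 1> <2 1 2>
TSO (8): <1 0 1> <1 0 2> <1 1 1> <1 1 2> <2 0 1> <2 0 2> <2 1 1> <2 1 2>
PSO (8): <1 0 1> <1 0 2> <1 1 1> <1 1 2> <2 0 1> <2 0 2> <2 1 1> <2 1 2>
target <2 0 1> ∈ {TSO,PSO}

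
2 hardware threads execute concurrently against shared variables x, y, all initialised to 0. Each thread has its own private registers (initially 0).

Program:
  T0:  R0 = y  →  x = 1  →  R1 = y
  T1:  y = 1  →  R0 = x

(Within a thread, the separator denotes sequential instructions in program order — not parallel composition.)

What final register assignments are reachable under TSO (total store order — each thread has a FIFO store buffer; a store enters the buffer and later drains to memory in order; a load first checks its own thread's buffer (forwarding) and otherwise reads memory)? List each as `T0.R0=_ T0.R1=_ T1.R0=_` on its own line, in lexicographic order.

outcome vector order: (T0.R0,T0.R1,T1.R0)
|TSO outcomes| = 6

T0.R0=0 T0.R1=0 T1.R0=0
T0.R0=0 T0.R1=0 T1.R0=1
T0.R0=0 T0.R1=1 T1.R0=0
T0.R0=0 T0.R1=1 T1.R0=1
T0.R0=1 T0.R1=1 T1.R0=0
T0.R0=1 T0.R1=1 T1.R0=1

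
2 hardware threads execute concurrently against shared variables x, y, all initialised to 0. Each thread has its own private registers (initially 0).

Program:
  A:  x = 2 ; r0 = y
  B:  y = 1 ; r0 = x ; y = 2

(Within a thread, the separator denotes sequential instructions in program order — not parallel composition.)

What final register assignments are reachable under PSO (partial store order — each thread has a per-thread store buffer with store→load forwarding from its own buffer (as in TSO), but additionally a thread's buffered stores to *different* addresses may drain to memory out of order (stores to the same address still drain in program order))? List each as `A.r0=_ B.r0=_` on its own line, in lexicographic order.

A.r0=0 B.r0=0
A.r0=0 B.r0=2
A.r0=1 B.r0=0
A.r0=1 B.r0=2
A.r0=2 B.r0=0
A.r0=2 B.r0=2

outcome vector order: (A.r0,B.r0)
|PSO outcomes| = 6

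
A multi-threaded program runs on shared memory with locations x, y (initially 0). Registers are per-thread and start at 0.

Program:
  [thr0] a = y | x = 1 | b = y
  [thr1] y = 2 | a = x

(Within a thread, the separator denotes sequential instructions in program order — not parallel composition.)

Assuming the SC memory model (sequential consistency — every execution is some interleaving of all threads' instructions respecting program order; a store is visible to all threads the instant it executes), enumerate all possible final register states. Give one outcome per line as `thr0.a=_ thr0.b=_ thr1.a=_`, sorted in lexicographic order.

thr0.a=0 thr0.b=0 thr1.a=1
thr0.a=0 thr0.b=2 thr1.a=0
thr0.a=0 thr0.b=2 thr1.a=1
thr0.a=2 thr0.b=2 thr1.a=0
thr0.a=2 thr0.b=2 thr1.a=1

outcome vector order: (thr0.a,thr0.b,thr1.a)
|SC outcomes| = 5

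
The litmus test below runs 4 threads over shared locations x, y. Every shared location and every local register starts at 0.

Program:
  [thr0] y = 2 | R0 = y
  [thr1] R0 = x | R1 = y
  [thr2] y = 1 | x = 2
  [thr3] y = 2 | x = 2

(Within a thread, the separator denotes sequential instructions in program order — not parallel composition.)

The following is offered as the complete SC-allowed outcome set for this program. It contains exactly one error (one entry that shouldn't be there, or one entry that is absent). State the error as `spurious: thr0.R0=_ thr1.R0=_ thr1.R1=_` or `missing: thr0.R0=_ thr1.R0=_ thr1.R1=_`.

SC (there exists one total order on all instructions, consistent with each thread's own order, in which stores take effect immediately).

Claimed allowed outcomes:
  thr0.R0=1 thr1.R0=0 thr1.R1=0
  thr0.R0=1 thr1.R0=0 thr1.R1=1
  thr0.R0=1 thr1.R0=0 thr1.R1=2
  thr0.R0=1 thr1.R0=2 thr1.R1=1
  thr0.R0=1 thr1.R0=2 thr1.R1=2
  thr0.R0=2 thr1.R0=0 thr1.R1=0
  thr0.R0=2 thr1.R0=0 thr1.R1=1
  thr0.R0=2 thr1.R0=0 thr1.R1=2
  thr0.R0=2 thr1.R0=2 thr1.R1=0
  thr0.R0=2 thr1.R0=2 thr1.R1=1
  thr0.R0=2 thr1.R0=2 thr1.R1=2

spurious: thr0.R0=2 thr1.R0=2 thr1.R1=0

outcome vector order: (thr0.R0,thr1.R0,thr1.R1)
[SC] allowed = {(1,0,0) (1,0,1) (1,0,2) (1,2,1) (1,2,2) (2,0,0) (2,0,1) (2,0,2) (2,2,1) (2,2,2)}
claimed∖SC = {(2,2,0)}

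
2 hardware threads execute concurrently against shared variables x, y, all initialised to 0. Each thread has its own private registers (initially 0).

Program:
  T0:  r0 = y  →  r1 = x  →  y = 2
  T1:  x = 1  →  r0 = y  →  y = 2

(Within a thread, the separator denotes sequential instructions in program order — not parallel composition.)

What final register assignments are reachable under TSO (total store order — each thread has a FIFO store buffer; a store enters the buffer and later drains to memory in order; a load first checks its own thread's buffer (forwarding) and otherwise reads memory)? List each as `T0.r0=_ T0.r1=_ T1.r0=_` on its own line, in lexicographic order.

T0.r0=0 T0.r1=0 T1.r0=0
T0.r0=0 T0.r1=0 T1.r0=2
T0.r0=0 T0.r1=1 T1.r0=0
T0.r0=0 T0.r1=1 T1.r0=2
T0.r0=2 T0.r1=1 T1.r0=0

outcome vector order: (T0.r0,T0.r1,T1.r0)
|TSO outcomes| = 5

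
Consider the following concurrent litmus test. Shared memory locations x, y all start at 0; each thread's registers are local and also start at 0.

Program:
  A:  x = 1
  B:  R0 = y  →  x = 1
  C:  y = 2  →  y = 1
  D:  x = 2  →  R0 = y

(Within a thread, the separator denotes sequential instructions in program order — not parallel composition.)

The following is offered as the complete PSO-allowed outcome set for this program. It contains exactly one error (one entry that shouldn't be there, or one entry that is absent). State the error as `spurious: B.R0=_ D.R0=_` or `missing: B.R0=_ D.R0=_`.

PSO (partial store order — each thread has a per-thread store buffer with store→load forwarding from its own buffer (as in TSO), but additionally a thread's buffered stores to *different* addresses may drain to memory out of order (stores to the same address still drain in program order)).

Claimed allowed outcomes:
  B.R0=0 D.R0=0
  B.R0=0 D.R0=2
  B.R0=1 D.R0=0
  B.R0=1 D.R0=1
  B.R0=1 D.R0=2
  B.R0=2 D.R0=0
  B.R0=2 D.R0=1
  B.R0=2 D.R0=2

outcome vector order: (B.R0,D.R0)
under PSO → 0/0 0/1 0/2 1/0 1/1 1/2 2/0 2/1 2/2
PSO∖claimed = {0/1}

missing: B.R0=0 D.R0=1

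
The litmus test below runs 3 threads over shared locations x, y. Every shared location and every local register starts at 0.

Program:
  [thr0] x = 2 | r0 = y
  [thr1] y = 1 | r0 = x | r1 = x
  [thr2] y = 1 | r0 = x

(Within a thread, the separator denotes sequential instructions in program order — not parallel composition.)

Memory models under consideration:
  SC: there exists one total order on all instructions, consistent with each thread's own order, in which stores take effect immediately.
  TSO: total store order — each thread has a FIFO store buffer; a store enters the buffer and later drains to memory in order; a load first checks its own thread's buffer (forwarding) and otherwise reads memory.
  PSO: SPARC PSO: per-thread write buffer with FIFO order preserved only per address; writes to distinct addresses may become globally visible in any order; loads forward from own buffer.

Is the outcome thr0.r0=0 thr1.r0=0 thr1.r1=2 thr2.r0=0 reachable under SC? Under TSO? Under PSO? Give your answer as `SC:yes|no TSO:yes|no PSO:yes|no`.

SC:no TSO:yes PSO:yes

outcome vector order: (thr0.r0,thr1.r0,thr1.r1,thr2.r0)
under SC → <0 2 2 2> <1 0 0 0> <1 0 0 2> <1 0 2 0> <1 0 2 2> <1 2 2 0> <1 2 2 2>
under TSO → <0 0 0 0> <0 0 0 2> <0 0 2 0> <0 0 2 2> <0 2 2 0> <0 2 2 2> <1 0 0 0> <1 0 0 2> <1 0 2 0> <1 0 2 2> <1 2 2 0> <1 2 2 2>
under PSO → <0 0 0 0> <0 0 0 2> <0 0 2 0> <0 0 2 2> <0 2 2 0> <0 2 2 2> <1 0 0 0> <1 0 0 2> <1 0 2 0> <1 0 2 2> <1 2 2 0> <1 2 2 2>
target <0 0 2 0> ∈ {TSO,PSO}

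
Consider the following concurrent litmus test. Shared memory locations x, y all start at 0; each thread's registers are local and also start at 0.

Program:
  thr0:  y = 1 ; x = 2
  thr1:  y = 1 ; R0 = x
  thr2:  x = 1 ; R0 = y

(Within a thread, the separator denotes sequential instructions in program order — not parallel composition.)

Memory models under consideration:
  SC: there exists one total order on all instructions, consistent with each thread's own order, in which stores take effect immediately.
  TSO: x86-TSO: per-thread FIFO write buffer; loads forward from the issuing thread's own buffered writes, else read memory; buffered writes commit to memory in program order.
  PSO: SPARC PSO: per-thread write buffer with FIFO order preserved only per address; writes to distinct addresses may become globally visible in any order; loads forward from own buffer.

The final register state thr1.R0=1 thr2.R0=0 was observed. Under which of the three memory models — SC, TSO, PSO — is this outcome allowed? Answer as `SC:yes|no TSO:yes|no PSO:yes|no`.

SC:yes TSO:yes PSO:yes

outcome vector order: (thr1.R0,thr2.R0)
SC (5): <0 1>; <1 0>; <1 1>; <2 0>; <2 1>
TSO (6): <0 0>; <0 1>; <1 0>; <1 1>; <2 0>; <2 1>
PSO (6): <0 0>; <0 1>; <1 0>; <1 1>; <2 0>; <2 1>
target <1 0> ∈ {SC,TSO,PSO}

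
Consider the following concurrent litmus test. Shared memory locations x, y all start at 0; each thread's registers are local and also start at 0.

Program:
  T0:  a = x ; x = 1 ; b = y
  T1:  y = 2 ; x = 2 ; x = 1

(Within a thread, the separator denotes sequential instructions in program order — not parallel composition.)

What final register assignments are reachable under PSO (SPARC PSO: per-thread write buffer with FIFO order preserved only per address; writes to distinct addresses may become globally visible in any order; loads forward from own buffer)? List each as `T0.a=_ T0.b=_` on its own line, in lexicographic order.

T0.a=0 T0.b=0
T0.a=0 T0.b=2
T0.a=1 T0.b=0
T0.a=1 T0.b=2
T0.a=2 T0.b=0
T0.a=2 T0.b=2

outcome vector order: (T0.a,T0.b)
|PSO outcomes| = 6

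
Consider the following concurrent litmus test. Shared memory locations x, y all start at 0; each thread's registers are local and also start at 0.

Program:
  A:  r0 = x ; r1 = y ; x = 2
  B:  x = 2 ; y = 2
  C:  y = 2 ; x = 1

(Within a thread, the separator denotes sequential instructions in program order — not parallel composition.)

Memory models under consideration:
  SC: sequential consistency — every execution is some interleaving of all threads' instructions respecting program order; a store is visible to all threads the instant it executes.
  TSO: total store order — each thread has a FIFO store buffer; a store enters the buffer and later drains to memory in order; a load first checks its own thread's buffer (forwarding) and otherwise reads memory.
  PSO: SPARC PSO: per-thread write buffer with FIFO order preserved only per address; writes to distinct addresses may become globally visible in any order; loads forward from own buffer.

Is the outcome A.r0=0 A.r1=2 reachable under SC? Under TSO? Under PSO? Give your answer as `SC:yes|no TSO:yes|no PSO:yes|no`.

outcome vector order: (A.r0,A.r1)
[SC] allowed = {00 02 12 20 22}
[TSO] allowed = {00 02 12 20 22}
[PSO] allowed = {00 02 10 12 20 22}
target 02 ∈ {SC,TSO,PSO}

SC:yes TSO:yes PSO:yes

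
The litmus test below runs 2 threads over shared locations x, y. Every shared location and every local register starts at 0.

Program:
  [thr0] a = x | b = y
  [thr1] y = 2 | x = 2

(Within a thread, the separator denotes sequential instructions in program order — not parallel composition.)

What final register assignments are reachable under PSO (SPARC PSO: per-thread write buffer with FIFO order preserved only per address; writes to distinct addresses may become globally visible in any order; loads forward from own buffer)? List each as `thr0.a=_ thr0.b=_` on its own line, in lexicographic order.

thr0.a=0 thr0.b=0
thr0.a=0 thr0.b=2
thr0.a=2 thr0.b=0
thr0.a=2 thr0.b=2

outcome vector order: (thr0.a,thr0.b)
|PSO outcomes| = 4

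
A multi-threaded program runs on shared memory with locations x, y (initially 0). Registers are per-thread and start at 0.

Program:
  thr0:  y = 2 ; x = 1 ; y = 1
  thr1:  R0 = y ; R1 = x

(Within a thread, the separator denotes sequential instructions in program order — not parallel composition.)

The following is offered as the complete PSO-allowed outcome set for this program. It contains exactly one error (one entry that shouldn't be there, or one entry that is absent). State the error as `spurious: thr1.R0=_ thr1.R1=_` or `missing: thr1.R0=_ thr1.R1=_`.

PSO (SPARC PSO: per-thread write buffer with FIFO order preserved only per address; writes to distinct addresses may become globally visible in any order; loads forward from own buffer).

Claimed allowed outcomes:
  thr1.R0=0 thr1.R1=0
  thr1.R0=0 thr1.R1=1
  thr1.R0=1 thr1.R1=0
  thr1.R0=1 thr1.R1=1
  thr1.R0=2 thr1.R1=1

outcome vector order: (thr1.R0,thr1.R1)
PSO: 6 outcomes — {<0 0>, <0 1>, <1 0>, <1 1>, <2 0>, <2 1>}
PSO∖claimed = {<2 0>}

missing: thr1.R0=2 thr1.R1=0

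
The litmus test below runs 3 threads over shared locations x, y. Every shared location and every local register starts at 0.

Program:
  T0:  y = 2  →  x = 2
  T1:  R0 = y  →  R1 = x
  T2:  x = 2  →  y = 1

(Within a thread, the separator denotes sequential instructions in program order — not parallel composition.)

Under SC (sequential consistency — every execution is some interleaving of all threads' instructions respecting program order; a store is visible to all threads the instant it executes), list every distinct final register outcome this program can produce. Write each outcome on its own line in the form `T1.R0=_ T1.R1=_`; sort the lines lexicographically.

outcome vector order: (T1.R0,T1.R1)
|SC outcomes| = 5

T1.R0=0 T1.R1=0
T1.R0=0 T1.R1=2
T1.R0=1 T1.R1=2
T1.R0=2 T1.R1=0
T1.R0=2 T1.R1=2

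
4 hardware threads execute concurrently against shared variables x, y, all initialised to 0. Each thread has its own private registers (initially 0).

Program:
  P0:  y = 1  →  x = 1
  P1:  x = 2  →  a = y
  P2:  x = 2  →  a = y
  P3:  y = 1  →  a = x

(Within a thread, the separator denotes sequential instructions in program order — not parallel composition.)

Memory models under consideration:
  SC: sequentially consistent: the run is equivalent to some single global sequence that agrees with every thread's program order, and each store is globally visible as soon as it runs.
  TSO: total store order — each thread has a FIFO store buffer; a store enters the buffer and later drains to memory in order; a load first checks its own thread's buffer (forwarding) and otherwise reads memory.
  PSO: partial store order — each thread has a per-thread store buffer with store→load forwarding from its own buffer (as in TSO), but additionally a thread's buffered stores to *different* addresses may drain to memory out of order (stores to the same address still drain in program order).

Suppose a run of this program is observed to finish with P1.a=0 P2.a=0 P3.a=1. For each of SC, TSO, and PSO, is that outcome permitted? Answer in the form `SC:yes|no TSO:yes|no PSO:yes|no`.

SC:yes TSO:yes PSO:yes

outcome vector order: (P1.a,P2.a,P3.a)
under SC → <0 0 1>, <0 0 2>, <0 1 1>, <0 1 2>, <1 0 1>, <1 0 2>, <1 1 0>, <1 1 1>, <1 1 2>
under TSO → <0 0 0>, <0 0 1>, <0 0 2>, <0 1 0>, <0 1 1>, <0 1 2>, <1 0 0>, <1 0 1>, <1 0 2>, <1 1 0>, <1 1 1>, <1 1 2>
under PSO → <0 0 0>, <0 0 1>, <0 0 2>, <0 1 0>, <0 1 1>, <0 1 2>, <1 0 0>, <1 0 1>, <1 0 2>, <1 1 0>, <1 1 1>, <1 1 2>
target <0 0 1> ∈ {SC,TSO,PSO}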